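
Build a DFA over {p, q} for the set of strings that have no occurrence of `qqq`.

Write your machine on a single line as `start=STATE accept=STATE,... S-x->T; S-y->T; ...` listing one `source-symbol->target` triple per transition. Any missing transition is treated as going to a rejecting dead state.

start=A; accept=A,B,C; A-p->A; A-q->B; B-p->A; B-q->C; C-p->A; C-q->D; D-p->D; D-q->D

Track partial matches of the forbidden pattern `qqq`. State D is a dead state reached once `qqq` has occurred; every other state accepts. A means no part of `qqq` is currently matched.
       p  q 
>* A   A  B 
 * B   A  C 
 * C   A  D 
   D   D  D 
(> = start, * = accepting)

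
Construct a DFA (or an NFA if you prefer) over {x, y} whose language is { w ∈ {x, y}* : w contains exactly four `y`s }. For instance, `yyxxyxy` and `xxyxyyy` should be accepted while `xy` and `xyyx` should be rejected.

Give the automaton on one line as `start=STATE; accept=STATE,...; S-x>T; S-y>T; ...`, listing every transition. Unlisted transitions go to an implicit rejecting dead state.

start=q0; accept=q4; q0-x>q0; q0-y>q1; q1-x>q1; q1-y>q2; q2-x>q2; q2-y>q3; q3-x>q3; q3-y>q4; q4-x>q4; q4-y>q5; q5-x>q5; q5-y>q5

Only the number of `y`s matters, and only up to 5. Make a chain q0 → q1 → q2 → q3 → q4 → q5 advanced by each `y` (with q5 absorbing); every other symbol self-loops. The accepting set is {q4}.
With 6 states:
        x   y  
>  q0   q0  q1 
   q1   q1  q2 
   q2   q2  q3 
   q3   q3  q4 
 * q4   q4  q5 
   q5   q5  q5 
(> = start, * = accepting)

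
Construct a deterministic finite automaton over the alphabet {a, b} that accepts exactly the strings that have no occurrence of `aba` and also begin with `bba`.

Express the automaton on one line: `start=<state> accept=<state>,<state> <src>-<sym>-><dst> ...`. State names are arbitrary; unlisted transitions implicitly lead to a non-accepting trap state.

start=q0 accept=q4,q5,q6 q0-a->q1 q0-b->q2 q1-a->q1 q1-b->q1 q2-a->q1 q2-b->q3 q3-a->q4 q3-b->q1 q4-a->q4 q4-b->q5 q5-a->q1 q5-b->q6 q6-a->q4 q6-b->q6

Handle the two conditions separately and then intersect. One (4 states) tracks partial matches of the forbidden pattern `aba`; the other (5 states) tracks whether the input so far still matches the prefix `bba`. Each combined state is a pair, one component from each; accept when both components accept. After merging equivalent states the machine shrinks.
        a   b  
>  q0   q1  q2 
   q1   q1  q1 
   q2   q1  q3 
   q3   q4  q1 
 * q4   q4  q5 
 * q5   q1  q6 
 * q6   q4  q6 
(> = start, * = accepting)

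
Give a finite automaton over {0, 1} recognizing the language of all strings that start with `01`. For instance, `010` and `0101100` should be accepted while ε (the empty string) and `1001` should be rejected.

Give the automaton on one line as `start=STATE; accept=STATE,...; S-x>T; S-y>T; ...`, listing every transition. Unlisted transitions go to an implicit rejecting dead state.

Check the first 2 symbols one by one: S0 through S1 record how many have matched `01` so far; any wrong symbol goes to the dead state S3. After all 2 match we enter the accepting sink S2.
4 states suffice.
        0   1  
>  S0   S1  S3 
   S1   S3  S2 
 * S2   S2  S2 
   S3   S3  S3 
(> = start, * = accepting)

start=S0; accept=S2; S0-0>S1; S0-1>S3; S1-0>S3; S1-1>S2; S2-0>S2; S2-1>S2; S3-0>S3; S3-1>S3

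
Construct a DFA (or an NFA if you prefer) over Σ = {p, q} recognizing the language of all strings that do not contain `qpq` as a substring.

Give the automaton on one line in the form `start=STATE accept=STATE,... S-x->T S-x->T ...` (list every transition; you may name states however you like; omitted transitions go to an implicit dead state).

Track partial matches of the forbidden pattern `qpq`. State D is a dead state reached once `qpq` has occurred; every other state accepts. A means no part of `qpq` is currently matched.
4 states suffice.
       p  q 
>* A   A  B 
 * B   C  B 
 * C   A  D 
   D   D  D 
(> = start, * = accepting)

start=A accept=A,B,C A-p->A A-q->B B-p->C B-q->B C-p->A C-q->D D-p->D D-q->D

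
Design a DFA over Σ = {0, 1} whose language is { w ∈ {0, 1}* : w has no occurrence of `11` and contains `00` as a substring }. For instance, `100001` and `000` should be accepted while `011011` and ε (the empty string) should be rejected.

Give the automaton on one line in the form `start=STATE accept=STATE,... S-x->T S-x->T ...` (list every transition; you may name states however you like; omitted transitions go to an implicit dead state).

start=s0 accept=s3,s5 s0-0->s1 s0-1->s2 s1-0->s3 s1-1->s2 s2-0->s1 s2-1->s4 s3-0->s3 s3-1->s5 s4-0->s4 s4-1->s4 s5-0->s3 s5-1->s4

Handle the two conditions separately and then intersect. One (3 states) tracks partial matches of the forbidden pattern `11`; the other (3 states) tracks whether and how much of `00` has been seen. Each combined state is a pair, one component from each; accept when both components accept. Minimizing collapses redundant product states.
A 6-state machine:
        0   1  
>  s0   s1  s2 
   s1   s3  s2 
   s2   s1  s4 
 * s3   s3  s5 
   s4   s4  s4 
 * s5   s3  s4 
(> = start, * = accepting)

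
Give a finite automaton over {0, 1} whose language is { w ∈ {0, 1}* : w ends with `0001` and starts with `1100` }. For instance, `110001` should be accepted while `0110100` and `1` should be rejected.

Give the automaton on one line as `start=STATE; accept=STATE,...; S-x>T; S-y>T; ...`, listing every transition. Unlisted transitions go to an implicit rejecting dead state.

start=q0; accept=q8; q0-0>q1; q0-1>q2; q1-0>q1; q1-1>q1; q2-0>q1; q2-1>q3; q3-0>q4; q3-1>q1; q4-0>q5; q4-1>q1; q5-0>q6; q5-1>q7; q6-0>q6; q6-1>q8; q7-0>q9; q7-1>q7; q8-0>q9; q8-1>q7; q9-0>q5; q9-1>q7

Build one automaton per condition and run them in lockstep. One (5 states) tracks how much of the suffix `0001` has currently been matched; the other (6 states) tracks whether the input so far still matches the prefix `1100`. Each combined state is a pair, one component from each; accept when both components accept. Equivalent product states are then merged.
10 states suffice.
        0   1  
>  q0   q1  q2 
   q1   q1  q1 
   q2   q1  q3 
   q3   q4  q1 
   q4   q5  q1 
   q5   q6  q7 
   q6   q6  q8 
   q7   q9  q7 
 * q8   q9  q7 
   q9   q5  q7 
(> = start, * = accepting)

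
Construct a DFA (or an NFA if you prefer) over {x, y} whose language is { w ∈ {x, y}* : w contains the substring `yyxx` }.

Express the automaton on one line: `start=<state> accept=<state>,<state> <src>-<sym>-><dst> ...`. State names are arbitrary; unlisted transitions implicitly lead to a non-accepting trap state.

Track how much of `yyxx` has been matched so far: state q0 is no progress, q4 is the absorbing accept state reached once `yyxx` has occurred. Intermediate states record partial matches; on a mismatch, fall back to the longest reusable overlap.
5 states suffice.
        x   y  
>  q0   q0  q1 
   q1   q0  q2 
   q2   q3  q2 
   q3   q4  q1 
 * q4   q4  q4 
(> = start, * = accepting)

start=q0 accept=q4 q0-x->q0 q0-y->q1 q1-x->q0 q1-y->q2 q2-x->q3 q2-y->q2 q3-x->q4 q3-y->q1 q4-x->q4 q4-y->q4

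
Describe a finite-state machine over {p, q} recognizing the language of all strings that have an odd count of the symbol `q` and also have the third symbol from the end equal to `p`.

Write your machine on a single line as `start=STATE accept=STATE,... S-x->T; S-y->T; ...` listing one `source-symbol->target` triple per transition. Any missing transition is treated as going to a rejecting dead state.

Handle the two conditions separately and then intersect. One (2 states) tracks the count of `q`s modulo 2; the other (15 states) tracks the last 3 symbols read. Each combined state is a pair, one component from each; accept when both components accept. Minimizing collapses redundant product states.
12 states suffice.
          p    q  
>  S0     S1   S2 
   S1     S3   S4 
   S2     S5   S0 
   S3     S3   S6 
   S4     S7   S0 
   S5     S8   S9 
 * S6     S7   S0 
 * S7     S8   S9 
   S8    S10   S9 
   S9     S1  S11 
 * S10   S10   S9 
 * S11    S5   S0 
(> = start, * = accepting)

start=S0; accept=S6,S7,S10,S11; S0-p->S1; S0-q->S2; S1-p->S3; S1-q->S4; S2-p->S5; S2-q->S0; S3-p->S3; S3-q->S6; S4-p->S7; S4-q->S0; S5-p->S8; S5-q->S9; S6-p->S7; S6-q->S0; S7-p->S8; S7-q->S9; S8-p->S10; S8-q->S9; S9-p->S1; S9-q->S11; S10-p->S10; S10-q->S9; S11-p->S5; S11-q->S0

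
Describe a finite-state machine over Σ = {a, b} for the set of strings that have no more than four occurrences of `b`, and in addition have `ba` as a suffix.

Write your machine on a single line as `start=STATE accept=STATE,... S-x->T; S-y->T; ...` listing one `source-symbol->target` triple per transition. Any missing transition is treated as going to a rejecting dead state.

Handle the two conditions separately and then intersect. One (6 states) tracks the count of `b`s, saturating at 5; the other (3 states) tracks how much of the suffix `ba` has currently been matched. Each combined state is a pair, one component from each; accept when both components accept. Minimizing collapses redundant product states.
13 states suffice.
          a    b  
>  q0     q0   q1 
   q1     q2   q3 
 * q2     q4   q3 
   q3     q5   q6 
   q4     q4   q3 
 * q5     q7   q6 
   q6     q8   q9 
   q7     q7   q6 
 * q8    q10   q9 
   q9    q11  q12 
   q10   q10   q9 
 * q11   q12  q12 
   q12   q12  q12 
(> = start, * = accepting)

start=q0; accept=q2,q5,q8,q11; q0-a->q0; q0-b->q1; q1-a->q2; q1-b->q3; q2-a->q4; q2-b->q3; q3-a->q5; q3-b->q6; q4-a->q4; q4-b->q3; q5-a->q7; q5-b->q6; q6-a->q8; q6-b->q9; q7-a->q7; q7-b->q6; q8-a->q10; q8-b->q9; q9-a->q11; q9-b->q12; q10-a->q10; q10-b->q9; q11-a->q12; q11-b->q12; q12-a->q12; q12-b->q12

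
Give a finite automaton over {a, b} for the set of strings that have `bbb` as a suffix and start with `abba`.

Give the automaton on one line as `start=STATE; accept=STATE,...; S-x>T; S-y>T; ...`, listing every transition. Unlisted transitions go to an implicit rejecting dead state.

start=s0; accept=s8; s0-a>s1; s0-b>s2; s1-a>s2; s1-b>s3; s2-a>s2; s2-b>s2; s3-a>s2; s3-b>s4; s4-a>s5; s4-b>s2; s5-a>s5; s5-b>s6; s6-a>s5; s6-b>s7; s7-a>s5; s7-b>s8; s8-a>s5; s8-b>s8

Run two small machines in parallel and take their product. The first has 4 states tracking how much of the suffix `bbb` has currently been matched; the second has 6 states tracking whether the input so far still matches the prefix `abba`. A product state is a pair (one from each), accepting exactly when both do. Equivalent product states are then merged.
9 states suffice.
        a   b  
>  s0   s1  s2 
   s1   s2  s3 
   s2   s2  s2 
   s3   s2  s4 
   s4   s5  s2 
   s5   s5  s6 
   s6   s5  s7 
   s7   s5  s8 
 * s8   s5  s8 
(> = start, * = accepting)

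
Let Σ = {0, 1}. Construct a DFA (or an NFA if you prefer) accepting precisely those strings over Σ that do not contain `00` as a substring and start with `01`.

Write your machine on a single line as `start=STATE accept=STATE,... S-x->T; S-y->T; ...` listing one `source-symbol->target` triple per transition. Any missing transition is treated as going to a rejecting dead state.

start=s0; accept=s3,s4; s0-0->s1; s0-1->s2; s1-0->s2; s1-1->s3; s2-0->s2; s2-1->s2; s3-0->s4; s3-1->s3; s4-0->s2; s4-1->s3

Run two small machines in parallel and take their product. The first has 3 states tracking partial matches of the forbidden pattern `00`; the second has 4 states tracking whether the input so far still matches the prefix `01`. A product state is a pair (one from each), accepting exactly when both do. After merging equivalent states the machine shrinks.
A 5-state machine:
        0   1  
>  s0   s1  s2 
   s1   s2  s3 
   s2   s2  s2 
 * s3   s4  s3 
 * s4   s2  s3 
(> = start, * = accepting)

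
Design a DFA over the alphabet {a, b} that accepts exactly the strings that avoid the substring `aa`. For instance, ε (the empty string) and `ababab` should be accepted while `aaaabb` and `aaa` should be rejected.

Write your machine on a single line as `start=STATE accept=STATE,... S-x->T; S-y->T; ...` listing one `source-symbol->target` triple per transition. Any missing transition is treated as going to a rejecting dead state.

Track partial matches of the forbidden pattern `aa`. State q2 is a dead state reached once `aa` has occurred; every other state accepts. q0 means no part of `aa` is currently matched.
        a   b  
>* q0   q1  q0 
 * q1   q2  q0 
   q2   q2  q2 
(> = start, * = accepting)

start=q0; accept=q0,q1; q0-a->q1; q0-b->q0; q1-a->q2; q1-b->q0; q2-a->q2; q2-b->q2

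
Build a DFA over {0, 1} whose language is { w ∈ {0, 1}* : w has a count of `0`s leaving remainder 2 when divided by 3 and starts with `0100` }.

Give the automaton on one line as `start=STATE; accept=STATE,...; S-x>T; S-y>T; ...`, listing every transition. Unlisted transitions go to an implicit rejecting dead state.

Run two small machines in parallel and take their product. One (3 states) tracks the count of `0`s modulo 3; the other (6 states) tracks whether the input so far still matches the prefix `0100`. Each combined state is a pair, one component from each; accept when both components accept. Equivalent product states are then merged.
8 states suffice.
        0   1  
>  s0   s1  s2 
   s1   s2  s3 
   s2   s2  s2 
   s3   s4  s2 
   s4   s5  s2 
   s5   s6  s5 
   s6   s7  s6 
 * s7   s5  s7 
(> = start, * = accepting)

start=s0; accept=s7; s0-0>s1; s0-1>s2; s1-0>s2; s1-1>s3; s2-0>s2; s2-1>s2; s3-0>s4; s3-1>s2; s4-0>s5; s4-1>s2; s5-0>s6; s5-1>s5; s6-0>s7; s6-1>s6; s7-0>s5; s7-1>s7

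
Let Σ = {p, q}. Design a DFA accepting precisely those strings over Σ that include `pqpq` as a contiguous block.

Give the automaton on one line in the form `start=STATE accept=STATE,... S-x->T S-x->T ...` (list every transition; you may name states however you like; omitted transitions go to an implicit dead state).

States S0..S3 record the length of the longest prefix of `pqpq` that matches the current input suffix. Reaching S4 means `pqpq` has been seen, and we stay there forever. Accept from S4.
With 5 states:
        p   q  
>  S0   S1  S0 
   S1   S1  S2 
   S2   S3  S0 
   S3   S1  S4 
 * S4   S4  S4 
(> = start, * = accepting)

start=S0 accept=S4 S0-p->S1 S0-q->S0 S1-p->S1 S1-q->S2 S2-p->S3 S2-q->S0 S3-p->S1 S3-q->S4 S4-p->S4 S4-q->S4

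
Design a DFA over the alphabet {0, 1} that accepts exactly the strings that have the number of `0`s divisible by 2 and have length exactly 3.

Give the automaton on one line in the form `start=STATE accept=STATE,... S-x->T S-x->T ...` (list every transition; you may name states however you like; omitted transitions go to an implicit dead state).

start=A accept=G A-0->B A-1->C B-0->D B-1->E C-0->E C-1->D D-0->F D-1->G E-0->G E-1->F F-0->H F-1->I G-0->I G-1->H H-0->I H-1->H I-0->H I-1->I

Build one automaton per condition and run them in lockstep. The first has 2 states tracking the count of `0`s modulo 2; the second has 5 states tracking the input length, saturating at 4. A product state is a pair (one from each), accepting exactly when both do.
9 states suffice.
       0  1 
>  A   B  C 
   B   D  E 
   C   E  D 
   D   F  G 
   E   G  F 
   F   H  I 
 * G   I  H 
   H   I  H 
   I   H  I 
(> = start, * = accepting)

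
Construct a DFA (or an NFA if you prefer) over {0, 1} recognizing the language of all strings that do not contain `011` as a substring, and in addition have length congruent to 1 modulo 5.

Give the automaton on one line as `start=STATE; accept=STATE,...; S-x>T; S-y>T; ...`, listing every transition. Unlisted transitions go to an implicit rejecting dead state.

start=s0; accept=s1,s2,s15; s0-0>s1; s0-1>s2; s1-0>s3; s1-1>s4; s2-0>s3; s2-1>s5; s3-0>s6; s3-1>s7; s4-0>s6; s4-1>s8; s5-0>s6; s5-1>s9; s6-0>s10; s6-1>s11; s7-0>s10; s7-1>s8; s8-0>s8; s8-1>s8; s9-0>s10; s9-1>s12; s10-0>s13; s10-1>s14; s11-0>s13; s11-1>s8; s12-0>s13; s12-1>s0; s13-0>s1; s13-1>s15; s14-0>s1; s14-1>s8; s15-0>s3; s15-1>s8

Run two small machines in parallel and take their product. One (4 states) tracks partial matches of the forbidden pattern `011`; the other (5 states) tracks the input length modulo 5. Each combined state is a pair, one component from each; accept when both components accept. After merging equivalent states the machine shrinks.
          0    1  
>  s0     s1   s2 
 * s1     s3   s4 
 * s2     s3   s5 
   s3     s6   s7 
   s4     s6   s8 
   s5     s6   s9 
   s6    s10  s11 
   s7    s10   s8 
   s8     s8   s8 
   s9    s10  s12 
   s10   s13  s14 
   s11   s13   s8 
   s12   s13   s0 
   s13    s1  s15 
   s14    s1   s8 
 * s15    s3   s8 
(> = start, * = accepting)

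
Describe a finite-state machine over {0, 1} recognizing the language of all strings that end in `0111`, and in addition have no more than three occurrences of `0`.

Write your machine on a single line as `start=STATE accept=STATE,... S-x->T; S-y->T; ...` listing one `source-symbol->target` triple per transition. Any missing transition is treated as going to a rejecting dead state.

Handle the two conditions separately and then intersect. One (5 states) tracks how much of the suffix `0111` has currently been matched; the other (5 states) tracks the count of `0`s, saturating at 4. Each combined state is a pair, one component from each; accept when both components accept. Minimizing collapses redundant product states.
          0    1  
>  q0     q1   q0 
   q1     q2   q3 
   q2     q4   q5 
   q3     q2   q6 
   q4     q7   q8 
   q5     q4   q9 
   q6     q2  q10 
   q7     q7   q7 
   q8     q7  q11 
   q9     q4  q12 
 * q10    q2  q13 
   q11    q7  q14 
 * q12    q4  q15 
   q13    q2  q13 
 * q14    q7   q7 
   q15    q4  q15 
(> = start, * = accepting)

start=q0; accept=q10,q12,q14; q0-0->q1; q0-1->q0; q1-0->q2; q1-1->q3; q2-0->q4; q2-1->q5; q3-0->q2; q3-1->q6; q4-0->q7; q4-1->q8; q5-0->q4; q5-1->q9; q6-0->q2; q6-1->q10; q7-0->q7; q7-1->q7; q8-0->q7; q8-1->q11; q9-0->q4; q9-1->q12; q10-0->q2; q10-1->q13; q11-0->q7; q11-1->q14; q12-0->q4; q12-1->q15; q13-0->q2; q13-1->q13; q14-0->q7; q14-1->q7; q15-0->q4; q15-1->q15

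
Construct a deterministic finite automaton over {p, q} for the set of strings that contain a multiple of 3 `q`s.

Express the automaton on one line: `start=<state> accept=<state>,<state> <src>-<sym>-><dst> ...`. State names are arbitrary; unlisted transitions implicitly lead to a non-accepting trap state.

start=A accept=A A-p->A A-q->B B-p->B B-q->C C-p->C C-q->A

The only thing that matters is how many `q`s have appeared, reduced mod 3. Use one state per residue: A for 0, …, C for 2. Reading `q` moves to the next residue; anything else stays put. A is accepting.
       p  q 
>* A   A  B 
   B   B  C 
   C   C  A 
(> = start, * = accepting)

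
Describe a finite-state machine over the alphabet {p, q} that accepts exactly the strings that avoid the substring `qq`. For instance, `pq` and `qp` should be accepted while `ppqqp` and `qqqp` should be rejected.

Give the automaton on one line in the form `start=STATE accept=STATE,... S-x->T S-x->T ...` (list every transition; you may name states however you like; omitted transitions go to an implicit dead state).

start=A accept=A,B A-p->A A-q->B B-p->A B-q->C C-p->C C-q->C

This is the complement of 'contains `qq`'. Use the same substring-matching states — A through C holding how much of `qq` has just been matched — but flip the accepting set: everything except the trap C accepts.
3 states suffice.
       p  q 
>* A   A  B 
 * B   A  C 
   C   C  C 
(> = start, * = accepting)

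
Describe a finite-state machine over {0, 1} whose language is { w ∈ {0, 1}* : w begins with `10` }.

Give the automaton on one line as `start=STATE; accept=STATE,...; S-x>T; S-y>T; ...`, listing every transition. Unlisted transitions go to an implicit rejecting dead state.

start=q0; accept=q2; q0-0>q3; q0-1>q1; q1-0>q2; q1-1>q3; q2-0>q2; q2-1>q2; q3-0>q3; q3-1>q3

Check the first 2 symbols one by one: q0 through q1 record how many have matched `10` so far; any wrong symbol goes to the dead state q3. After all 2 match we enter the accepting sink q2.
With 4 states:
        0   1  
>  q0   q3  q1 
   q1   q2  q3 
 * q2   q2  q2 
   q3   q3  q3 
(> = start, * = accepting)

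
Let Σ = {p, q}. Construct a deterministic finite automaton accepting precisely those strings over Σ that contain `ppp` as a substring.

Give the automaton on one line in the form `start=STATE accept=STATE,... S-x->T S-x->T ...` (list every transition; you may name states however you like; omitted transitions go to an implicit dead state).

start=A accept=D A-p->B A-q->A B-p->C B-q->A C-p->D C-q->A D-p->D D-q->D

States A..C record the length of the longest prefix of `ppp` that matches the current input suffix. Reaching D means `ppp` has been seen, and we stay there forever. Accept from D.
       p  q 
>  A   B  A 
   B   C  A 
   C   D  A 
 * D   D  D 
(> = start, * = accepting)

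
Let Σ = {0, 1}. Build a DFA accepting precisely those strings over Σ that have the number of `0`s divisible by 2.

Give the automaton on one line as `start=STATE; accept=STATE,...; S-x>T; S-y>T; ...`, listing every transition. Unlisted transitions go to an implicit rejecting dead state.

start=A; accept=A; A-0>B; A-1>A; B-0>A; B-1>B

The only thing that matters is how many `0`s have appeared, reduced mod 2. Use one state per residue: A for 0, …, B for 1. Reading `0` moves to the next residue; anything else stays put. A is accepting.
       0  1 
>* A   B  A 
   B   A  B 
(> = start, * = accepting)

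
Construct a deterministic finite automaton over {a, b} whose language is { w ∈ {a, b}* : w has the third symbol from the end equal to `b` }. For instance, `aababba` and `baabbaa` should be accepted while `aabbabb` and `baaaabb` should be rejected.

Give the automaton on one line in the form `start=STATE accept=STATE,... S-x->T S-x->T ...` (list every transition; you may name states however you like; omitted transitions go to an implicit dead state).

start=S0 accept=S11,S12,S13,S14 S0-a->S1 S0-b->S2 S1-a->S3 S1-b->S4 S2-a->S5 S2-b->S6 S3-a->S7 S3-b->S8 S4-a->S9 S4-b->S10 S5-a->S11 S5-b->S12 S6-a->S13 S6-b->S14 S7-a->S7 S7-b->S8 S8-a->S9 S8-b->S10 S9-a->S11 S9-b->S12 S10-a->S13 S10-b->S14 S11-a->S7 S11-b->S8 S12-a->S9 S12-b->S10 S13-a->S11 S13-b->S12 S14-a->S13 S14-b->S14

Because acceptance depends on a position counted from the end, the machine has to buffer the most recent 3 symbols. Make each state the string of the last up-to-3 symbols read; on input `x` shift the window left and append `x`. Accept when the buffered window has length 3 and begins with `b`.
15 states suffice.
          a    b  
>  S0     S1   S2 
   S1     S3   S4 
   S2     S5   S6 
   S3     S7   S8 
   S4     S9  S10 
   S5    S11  S12 
   S6    S13  S14 
   S7     S7   S8 
   S8     S9  S10 
   S9    S11  S12 
   S10   S13  S14 
 * S11    S7   S8 
 * S12    S9  S10 
 * S13   S11  S12 
 * S14   S13  S14 
(> = start, * = accepting)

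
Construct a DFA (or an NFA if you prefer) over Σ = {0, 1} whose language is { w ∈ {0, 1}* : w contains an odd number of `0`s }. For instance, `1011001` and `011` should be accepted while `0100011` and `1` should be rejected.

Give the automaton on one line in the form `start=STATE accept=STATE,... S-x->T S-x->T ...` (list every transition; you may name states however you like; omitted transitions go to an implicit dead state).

start=s0 accept=s1 s0-0->s1 s0-1->s0 s1-0->s0 s1-1->s1

Keep the running count of `0`s modulo 2: each `0` advances along the cycle s0 → s1 → s0 while other symbols loop. Accept at s1.
        0   1  
>  s0   s1  s0 
 * s1   s0  s1 
(> = start, * = accepting)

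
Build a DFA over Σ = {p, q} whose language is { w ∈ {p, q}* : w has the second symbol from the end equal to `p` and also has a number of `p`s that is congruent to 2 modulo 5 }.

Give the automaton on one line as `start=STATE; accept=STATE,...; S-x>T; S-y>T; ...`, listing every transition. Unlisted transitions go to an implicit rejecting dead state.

start=S0; accept=S2,S5; S0-p>S1; S0-q>S0; S1-p>S2; S1-q>S3; S2-p>S4; S2-q>S5; S3-p>S6; S3-q>S3; S4-p>S7; S4-q>S4; S5-p>S4; S5-q>S8; S6-p>S4; S6-q>S5; S7-p>S0; S7-q>S7; S8-p>S4; S8-q>S8

Build one automaton per condition and run them in lockstep. One (7 states) tracks the last 2 symbols read; the other (5 states) tracks the count of `p`s modulo 5. Each combined state is a pair, one component from each; accept when both components accept. Minimizing collapses redundant product states.
9 states suffice.
        p   q  
>  S0   S1  S0 
   S1   S2  S3 
 * S2   S4  S5 
   S3   S6  S3 
   S4   S7  S4 
 * S5   S4  S8 
   S6   S4  S5 
   S7   S0  S7 
   S8   S4  S8 
(> = start, * = accepting)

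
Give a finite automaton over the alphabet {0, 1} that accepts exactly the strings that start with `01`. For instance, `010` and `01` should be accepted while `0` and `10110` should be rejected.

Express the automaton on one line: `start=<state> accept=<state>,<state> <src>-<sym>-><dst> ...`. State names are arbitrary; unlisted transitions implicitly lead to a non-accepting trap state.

start=q0 accept=q2 q0-0->q1 q0-1->q3 q1-0->q3 q1-1->q2 q2-0->q2 q2-1->q2 q3-0->q3 q3-1->q3

Check the first 2 symbols one by one: q0 through q1 record how many have matched `01` so far; any wrong symbol goes to the dead state q3. After all 2 match we enter the accepting sink q2.
4 states suffice.
        0   1  
>  q0   q1  q3 
   q1   q3  q2 
 * q2   q2  q2 
   q3   q3  q3 
(> = start, * = accepting)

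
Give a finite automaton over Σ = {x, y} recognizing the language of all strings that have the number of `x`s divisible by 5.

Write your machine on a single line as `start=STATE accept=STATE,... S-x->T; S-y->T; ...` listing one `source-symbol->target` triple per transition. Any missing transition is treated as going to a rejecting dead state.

Keep the running count of `x`s modulo 5: each `x` advances along the cycle q0 → q1 → q2 → q3 → q4 → q0 while other symbols loop. Accept at q0.
5 states suffice.
        x   y  
>* q0   q1  q0 
   q1   q2  q1 
   q2   q3  q2 
   q3   q4  q3 
   q4   q0  q4 
(> = start, * = accepting)

start=q0; accept=q0; q0-x->q1; q0-y->q0; q1-x->q2; q1-y->q1; q2-x->q3; q2-y->q2; q3-x->q4; q3-y->q3; q4-x->q0; q4-y->q4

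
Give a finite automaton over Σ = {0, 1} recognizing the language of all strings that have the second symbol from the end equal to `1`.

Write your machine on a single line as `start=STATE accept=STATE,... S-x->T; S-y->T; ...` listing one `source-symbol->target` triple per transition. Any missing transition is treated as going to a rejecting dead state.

start=q0; accept=q5,q6; q0-0->q1; q0-1->q2; q1-0->q3; q1-1->q4; q2-0->q5; q2-1->q6; q3-0->q3; q3-1->q4; q4-0->q5; q4-1->q6; q5-0->q3; q5-1->q4; q6-0->q5; q6-1->q6

A DFA must remember the last 2 symbols (since which symbol is second-to-last isn't known until the input ends). Use one state per possible window of the last ≤2 symbols; accept from those whose window starts with `1`.
        0   1  
>  q0   q1  q2 
   q1   q3  q4 
   q2   q5  q6 
   q3   q3  q4 
   q4   q5  q6 
 * q5   q3  q4 
 * q6   q5  q6 
(> = start, * = accepting)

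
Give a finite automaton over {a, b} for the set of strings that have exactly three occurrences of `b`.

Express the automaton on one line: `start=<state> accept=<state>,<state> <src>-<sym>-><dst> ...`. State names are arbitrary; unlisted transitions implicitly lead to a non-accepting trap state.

Count `b`s, saturating at 4: states S0 through S3 mean 0 through 3 `b`s seen; S4 means more than 3. Each `b` increments (capped at S4); other symbols loop. Accept from {S3}.
A 5-state machine:
        a   b  
>  S0   S0  S1 
   S1   S1  S2 
   S2   S2  S3 
 * S3   S3  S4 
   S4   S4  S4 
(> = start, * = accepting)

start=S0 accept=S3 S0-a->S0 S0-b->S1 S1-a->S1 S1-b->S2 S2-a->S2 S2-b->S3 S3-a->S3 S3-b->S4 S4-a->S4 S4-b->S4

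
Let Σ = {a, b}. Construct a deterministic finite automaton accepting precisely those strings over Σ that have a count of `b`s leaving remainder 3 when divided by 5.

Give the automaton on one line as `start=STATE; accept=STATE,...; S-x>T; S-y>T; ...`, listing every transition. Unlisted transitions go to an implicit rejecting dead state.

Keep the running count of `b`s modulo 5: each `b` advances along the cycle s0 → s1 → s2 → s3 → s4 → s0 while other symbols loop. Accept at s3.
With 5 states:
        a   b  
>  s0   s0  s1 
   s1   s1  s2 
   s2   s2  s3 
 * s3   s3  s4 
   s4   s4  s0 
(> = start, * = accepting)

start=s0; accept=s3; s0-a>s0; s0-b>s1; s1-a>s1; s1-b>s2; s2-a>s2; s2-b>s3; s3-a>s3; s3-b>s4; s4-a>s4; s4-b>s0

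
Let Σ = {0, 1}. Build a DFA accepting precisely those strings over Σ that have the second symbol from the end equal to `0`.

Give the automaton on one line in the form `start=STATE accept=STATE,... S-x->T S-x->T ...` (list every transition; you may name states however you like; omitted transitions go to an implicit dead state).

start=q0 accept=q3,q4 q0-0->q1 q0-1->q2 q1-0->q3 q1-1->q4 q2-0->q5 q2-1->q6 q3-0->q3 q3-1->q4 q4-0->q5 q4-1->q6 q5-0->q3 q5-1->q4 q6-0->q5 q6-1->q6

A DFA must remember the last 2 symbols (since which symbol is second-to-last isn't known until the input ends). Use one state per possible window of the last ≤2 symbols; accept from those whose window starts with `0`.
A 7-state machine:
        0   1  
>  q0   q1  q2 
   q1   q3  q4 
   q2   q5  q6 
 * q3   q3  q4 
 * q4   q5  q6 
   q5   q3  q4 
   q6   q5  q6 
(> = start, * = accepting)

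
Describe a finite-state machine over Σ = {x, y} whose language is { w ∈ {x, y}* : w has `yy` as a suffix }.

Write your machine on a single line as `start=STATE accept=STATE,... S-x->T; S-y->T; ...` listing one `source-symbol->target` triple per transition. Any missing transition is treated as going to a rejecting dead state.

Let each state record the length of the longest suffix of the input read so far that is also a prefix of `yy`. B means the last symbol is `y`; C means the last 2 symbols are `yy`. Accept only at C, where the string currently ends in `yy`.
       x  y 
>  A   A  B 
   B   A  C 
 * C   A  C 
(> = start, * = accepting)

start=A; accept=C; A-x->A; A-y->B; B-x->A; B-y->C; C-x->A; C-y->C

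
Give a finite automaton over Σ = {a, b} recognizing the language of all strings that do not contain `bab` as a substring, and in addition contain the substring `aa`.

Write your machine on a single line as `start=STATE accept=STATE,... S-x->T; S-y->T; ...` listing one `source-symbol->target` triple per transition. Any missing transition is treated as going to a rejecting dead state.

start=s0; accept=s3,s5,s7; s0-a->s1; s0-b->s2; s1-a->s3; s1-b->s2; s2-a->s4; s2-b->s2; s3-a->s3; s3-b->s5; s4-a->s3; s4-b->s6; s5-a->s7; s5-b->s5; s6-a->s6; s6-b->s6; s7-a->s3; s7-b->s6

Handle the two conditions separately and then intersect. One (4 states) tracks partial matches of the forbidden pattern `bab`; the other (3 states) tracks whether and how much of `aa` has been seen. Each combined state is a pair, one component from each; accept when both components accept. Minimizing collapses redundant product states.
With 8 states:
        a   b  
>  s0   s1  s2 
   s1   s3  s2 
   s2   s4  s2 
 * s3   s3  s5 
   s4   s3  s6 
 * s5   s7  s5 
   s6   s6  s6 
 * s7   s3  s6 
(> = start, * = accepting)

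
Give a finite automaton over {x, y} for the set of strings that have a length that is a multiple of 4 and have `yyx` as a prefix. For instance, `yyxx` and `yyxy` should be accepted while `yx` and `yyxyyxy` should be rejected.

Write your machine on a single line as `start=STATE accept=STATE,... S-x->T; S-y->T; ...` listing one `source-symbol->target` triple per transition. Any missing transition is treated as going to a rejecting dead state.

Build one automaton per condition and run them in lockstep. The first has 4 states tracking the input length modulo 4; the second has 5 states tracking whether the input so far still matches the prefix `yyx`. A product state is a pair (one from each), accepting exactly when both do. Equivalent product states are then merged.
8 states suffice.
        x   y  
>  S0   S1  S2 
   S1   S1  S1 
   S2   S1  S3 
   S3   S4  S1 
   S4   S5  S5 
 * S5   S6  S6 
   S6   S7  S7 
   S7   S4  S4 
(> = start, * = accepting)

start=S0; accept=S5; S0-x->S1; S0-y->S2; S1-x->S1; S1-y->S1; S2-x->S1; S2-y->S3; S3-x->S4; S3-y->S1; S4-x->S5; S4-y->S5; S5-x->S6; S5-y->S6; S6-x->S7; S6-y->S7; S7-x->S4; S7-y->S4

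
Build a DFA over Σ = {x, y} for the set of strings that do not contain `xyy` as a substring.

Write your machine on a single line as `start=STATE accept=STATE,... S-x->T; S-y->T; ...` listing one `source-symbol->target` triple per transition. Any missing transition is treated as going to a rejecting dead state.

start=s0; accept=s0,s1,s2; s0-x->s1; s0-y->s0; s1-x->s1; s1-y->s2; s2-x->s1; s2-y->s3; s3-x->s3; s3-y->s3

This is the complement of 'contains `xyy`'. Use the same substring-matching states — s0 through s3 holding how much of `xyy` has just been matched — but flip the accepting set: everything except the trap s3 accepts.
4 states suffice.
        x   y  
>* s0   s1  s0 
 * s1   s1  s2 
 * s2   s1  s3 
   s3   s3  s3 
(> = start, * = accepting)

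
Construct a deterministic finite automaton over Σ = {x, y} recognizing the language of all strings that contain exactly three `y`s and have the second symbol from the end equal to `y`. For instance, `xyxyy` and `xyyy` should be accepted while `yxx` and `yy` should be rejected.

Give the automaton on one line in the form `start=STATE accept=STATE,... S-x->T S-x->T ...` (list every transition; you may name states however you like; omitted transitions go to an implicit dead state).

Build one automaton per condition and run them in lockstep. The first has 5 states tracking the count of `y`s, saturating at 4; the second has 7 states tracking the last 2 symbols read. A product state is a pair (one from each), accepting exactly when both do. Minimizing collapses redundant product states.
With 8 states:
        x   y  
>  S0   S0  S1 
   S1   S1  S2 
   S2   S3  S4 
   S3   S3  S5 
 * S4   S6  S7 
   S5   S6  S7 
 * S6   S7  S7 
   S7   S7  S7 
(> = start, * = accepting)

start=S0 accept=S4,S6 S0-x->S0 S0-y->S1 S1-x->S1 S1-y->S2 S2-x->S3 S2-y->S4 S3-x->S3 S3-y->S5 S4-x->S6 S4-y->S7 S5-x->S6 S5-y->S7 S6-x->S7 S6-y->S7 S7-x->S7 S7-y->S7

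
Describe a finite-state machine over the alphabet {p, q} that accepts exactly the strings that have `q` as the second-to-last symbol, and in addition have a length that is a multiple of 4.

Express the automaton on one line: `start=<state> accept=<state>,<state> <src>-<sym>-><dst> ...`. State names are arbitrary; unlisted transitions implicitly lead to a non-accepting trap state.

start=A accept=N,O A-p->B A-q->C B-p->D B-q->E C-p->F C-q->G D-p->H D-q->I E-p->J E-q->K F-p->H F-q->I G-p->J G-q->K H-p->L H-q->M I-p->N I-q->O J-p->L J-q->M K-p->N K-q->O L-p->P L-q->Q M-p->R M-q->S N-p->P N-q->Q O-p->R O-q->S P-p->D P-q->E Q-p->F Q-q->G R-p->D R-q->E S-p->F S-q->G

Build one automaton per condition and run them in lockstep. The first has 7 states tracking the last 2 symbols read; the second has 4 states tracking the input length modulo 4. A product state is a pair (one from each), accepting exactly when both do.
With 19 states:
       p  q 
>  A   B  C 
   B   D  E 
   C   F  G 
   D   H  I 
   E   J  K 
   F   H  I 
   G   J  K 
   H   L  M 
   I   N  O 
   J   L  M 
   K   N  O 
   L   P  Q 
   M   R  S 
 * N   P  Q 
 * O   R  S 
   P   D  E 
   Q   F  G 
   R   D  E 
   S   F  G 
(> = start, * = accepting)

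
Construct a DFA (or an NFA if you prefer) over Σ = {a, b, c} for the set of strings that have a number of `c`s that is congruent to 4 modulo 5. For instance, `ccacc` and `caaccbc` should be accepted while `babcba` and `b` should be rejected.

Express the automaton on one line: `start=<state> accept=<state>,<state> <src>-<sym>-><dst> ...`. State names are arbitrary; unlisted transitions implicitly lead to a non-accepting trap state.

The only thing that matters is how many `c`s have appeared, reduced mod 5. Use one state per residue: q0 for 0, …, q4 for 4. Reading `c` moves to the next residue; anything else stays put. q4 is accepting.
A 5-state machine:
        a   b   c  
>  q0   q0  q0  q1 
   q1   q1  q1  q2 
   q2   q2  q2  q3 
   q3   q3  q3  q4 
 * q4   q4  q4  q0 
(> = start, * = accepting)

start=q0 accept=q4 q0-a->q0 q0-b->q0 q0-c->q1 q1-a->q1 q1-b->q1 q1-c->q2 q2-a->q2 q2-b->q2 q2-c->q3 q3-a->q3 q3-b->q3 q3-c->q4 q4-a->q4 q4-b->q4 q4-c->q0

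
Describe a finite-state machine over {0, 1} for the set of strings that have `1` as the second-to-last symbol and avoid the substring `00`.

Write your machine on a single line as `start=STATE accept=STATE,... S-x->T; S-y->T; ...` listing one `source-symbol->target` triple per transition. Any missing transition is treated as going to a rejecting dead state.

start=q0; accept=q4,q5; q0-0->q1; q0-1->q2; q1-0->q3; q1-1->q2; q2-0->q4; q2-1->q5; q3-0->q3; q3-1->q3; q4-0->q3; q4-1->q2; q5-0->q4; q5-1->q5

Run two small machines in parallel and take their product. One (7 states) tracks the last 2 symbols read; the other (3 states) tracks partial matches of the forbidden pattern `00`. Each combined state is a pair, one component from each; accept when both components accept. Equivalent product states are then merged.
A 6-state machine:
        0   1  
>  q0   q1  q2 
   q1   q3  q2 
   q2   q4  q5 
   q3   q3  q3 
 * q4   q3  q2 
 * q5   q4  q5 
(> = start, * = accepting)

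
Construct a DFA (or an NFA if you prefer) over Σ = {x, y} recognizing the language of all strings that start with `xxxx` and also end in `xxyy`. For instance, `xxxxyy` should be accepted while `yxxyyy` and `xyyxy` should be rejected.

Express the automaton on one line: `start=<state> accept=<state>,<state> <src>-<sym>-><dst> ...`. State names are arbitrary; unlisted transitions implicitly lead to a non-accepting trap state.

Handle the two conditions separately and then intersect. The first has 6 states tracking whether the input so far still matches the prefix `xxxx`; the second has 5 states tracking how much of the suffix `xxyy` has currently been matched. A product state is a pair (one from each), accepting exactly when both do. Equivalent product states are then merged.
A 10-state machine:
        x   y  
>  q0   q1  q2 
   q1   q3  q2 
   q2   q2  q2 
   q3   q4  q2 
   q4   q5  q2 
   q5   q5  q6 
   q6   q7  q8 
   q7   q5  q9 
 * q8   q7  q9 
   q9   q7  q9 
(> = start, * = accepting)

start=q0 accept=q8 q0-x->q1 q0-y->q2 q1-x->q3 q1-y->q2 q2-x->q2 q2-y->q2 q3-x->q4 q3-y->q2 q4-x->q5 q4-y->q2 q5-x->q5 q5-y->q6 q6-x->q7 q6-y->q8 q7-x->q5 q7-y->q9 q8-x->q7 q8-y->q9 q9-x->q7 q9-y->q9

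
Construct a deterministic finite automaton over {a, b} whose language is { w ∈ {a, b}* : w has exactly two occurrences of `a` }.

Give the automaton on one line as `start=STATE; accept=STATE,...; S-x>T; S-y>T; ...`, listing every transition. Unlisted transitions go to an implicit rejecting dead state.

start=q0; accept=q2; q0-a>q1; q0-b>q0; q1-a>q2; q1-b>q1; q2-a>q3; q2-b>q2; q3-a>q3; q3-b>q3

Count `a`s, saturating at 3: states q0 through q2 mean 0 through 2 `a`s seen; q3 means more than 2. Each `a` increments (capped at q3); other symbols loop. Accept from {q2}.
A 4-state machine:
        a   b  
>  q0   q1  q0 
   q1   q2  q1 
 * q2   q3  q2 
   q3   q3  q3 
(> = start, * = accepting)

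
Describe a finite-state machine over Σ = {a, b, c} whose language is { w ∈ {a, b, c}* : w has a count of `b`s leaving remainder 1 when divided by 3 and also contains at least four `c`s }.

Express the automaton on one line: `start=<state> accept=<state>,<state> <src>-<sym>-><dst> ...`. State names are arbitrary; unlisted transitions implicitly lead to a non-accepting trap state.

Run two small machines in parallel and take their product. One (3 states) tracks the count of `b`s modulo 3; the other (6 states) tracks the count of `c`s, saturating at 5. Each combined state is a pair, one component from each; accept when both components accept. After merging equivalent states the machine shrinks.
A 15-state machine:
          a    b    c  
>  s0     s0   s1   s2 
   s1     s1   s3   s4 
   s2     s2   s4   s5 
   s3     s3   s0   s6 
   s4     s4   s6   s7 
   s5     s5   s7   s8 
   s6     s6   s2   s9 
   s7     s7   s9  s10 
   s8     s8  s10  s11 
   s9     s9   s5  s12 
   s10   s10  s12  s13 
   s11   s11  s13  s11 
   s12   s12   s8  s14 
 * s13   s13  s14  s13 
   s14   s14  s11  s14 
(> = start, * = accepting)

start=s0 accept=s13 s0-a->s0 s0-b->s1 s0-c->s2 s1-a->s1 s1-b->s3 s1-c->s4 s2-a->s2 s2-b->s4 s2-c->s5 s3-a->s3 s3-b->s0 s3-c->s6 s4-a->s4 s4-b->s6 s4-c->s7 s5-a->s5 s5-b->s7 s5-c->s8 s6-a->s6 s6-b->s2 s6-c->s9 s7-a->s7 s7-b->s9 s7-c->s10 s8-a->s8 s8-b->s10 s8-c->s11 s9-a->s9 s9-b->s5 s9-c->s12 s10-a->s10 s10-b->s12 s10-c->s13 s11-a->s11 s11-b->s13 s11-c->s11 s12-a->s12 s12-b->s8 s12-c->s14 s13-a->s13 s13-b->s14 s13-c->s13 s14-a->s14 s14-b->s11 s14-c->s14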